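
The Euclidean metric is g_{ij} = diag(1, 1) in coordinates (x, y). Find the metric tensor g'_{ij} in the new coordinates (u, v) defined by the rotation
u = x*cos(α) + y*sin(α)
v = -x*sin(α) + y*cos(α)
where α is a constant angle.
Invert the transformation: x = u*cos(α) - v*sin(α), y = u*sin(α) + v*cos(α)
g'_{ij} = (∂x^k/∂x'^i)(∂x^l/∂x'^j) g_{kl}; with g_{kl} = δ_{kl} this is Σ_k (∂x^k/∂x'^i)(∂x^k/∂x'^j).
Jacobian: ∂x/∂u = cos(α), ∂x/∂v = -sin(α), ∂y/∂u = sin(α), ∂y/∂v = cos(α)
g'_{uu} = (cos(α))(cos(α)) + (sin(α))(sin(α)) = 1
g'_{uv} = (cos(α))(-sin(α)) + (sin(α))(cos(α)) = 0
g'_{vv} = (-sin(α))(-sin(α)) + (cos(α))(cos(α)) = 1
g'_{ij} = diag(1, 1)
The Euclidean metric is invariant under rotations.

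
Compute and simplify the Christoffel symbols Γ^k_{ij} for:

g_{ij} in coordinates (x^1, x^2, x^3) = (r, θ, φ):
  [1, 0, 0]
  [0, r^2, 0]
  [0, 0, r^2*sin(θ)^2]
Using Γ^k_{ij} = (1/2) g^{km} (∂_i g_{mj} + ∂_j g_{mi} - ∂_m g_{ij}); the metric is diagonal, so only the m = k term contributes.
Non-zero symbols (using the symmetry Γ^k_{ij} = Γ^k_{ji}):
Γ^r_{θ θ} = (1/2) g^{rr} (∂_θ g_{rθ} + ∂_θ g_{rθ} - ∂_r g_{θθ}) = (1/2)(1)((0) + (0) - (2*r)) = -r
Γ^r_{φ φ} = (1/2) g^{rr} (∂_φ g_{rφ} + ∂_φ g_{rφ} - ∂_r g_{φφ}) = (1/2)(1)((0) + (0) - (2*r*sin(θ)^2)) = -r*sin(θ)^2
Γ^θ_{r θ} = (1/2) g^{θθ} (∂_r g_{θθ} + ∂_θ g_{θr} - ∂_θ g_{rθ}) = (1/2)(1/r^2)((2*r) + (0) - (0)) = 1/r
Γ^θ_{φ φ} = (1/2) g^{θθ} (∂_φ g_{θφ} + ∂_φ g_{θφ} - ∂_θ g_{φφ}) = (1/2)(1/r^2)((0) + (0) - (r^2*sin(2*θ))) = -sin(2*θ)/2
Γ^φ_{r φ} = (1/2) g^{φφ} (∂_r g_{φφ} + ∂_φ g_{φr} - ∂_φ g_{rφ}) = (1/2)(1/(r^2*sin(θ)^2))((2*r*sin(θ)^2) + (0) - (0)) = 1/r
Γ^φ_{θ φ} = (1/2) g^{φφ} (∂_θ g_{φφ} + ∂_φ g_{φθ} - ∂_φ g_{θφ}) = (1/2)(1/(r^2*sin(θ)^2))((r^2*sin(2*θ)) + (0) - (0)) = 1/tan(θ)
All other Christoffel symbols are zero.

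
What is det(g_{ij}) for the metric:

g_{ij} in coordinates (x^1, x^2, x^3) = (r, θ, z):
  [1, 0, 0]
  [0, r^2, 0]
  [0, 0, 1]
Diagonal metric: det(g) = g_{11}·g_{22}·g_{33}
= (1)·(r^2)·(1)
det(g) = r^2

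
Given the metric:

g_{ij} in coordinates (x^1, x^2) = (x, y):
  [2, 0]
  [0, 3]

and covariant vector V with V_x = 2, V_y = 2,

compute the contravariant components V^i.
Inverse metric (diagonal): g^{xx} = 1/2, g^{yy} = 1/3
V^i = g^{ij} V_j:
V^x = (1/2)(2) + (0)(2) = 1
V^y = (0)(2) + (1/3)(2) = 2/3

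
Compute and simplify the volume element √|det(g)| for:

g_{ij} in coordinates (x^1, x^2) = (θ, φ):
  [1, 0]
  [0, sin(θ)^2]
det(g) = sin(θ)^2
√|det(g)| = sin(θ) (taking 0 < θ < π so that |sin(θ)| = sin(θ))
Volume element: dV = sin(θ) dθ dφ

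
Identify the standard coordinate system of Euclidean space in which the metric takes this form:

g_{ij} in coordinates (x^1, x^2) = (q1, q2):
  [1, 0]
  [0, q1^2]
The line element ds^2 = dq1^2 + q1^2 dq2^2 is dr^2 + r^2 dθ^2 with q1 = r, q2 = θ.
polar coordinates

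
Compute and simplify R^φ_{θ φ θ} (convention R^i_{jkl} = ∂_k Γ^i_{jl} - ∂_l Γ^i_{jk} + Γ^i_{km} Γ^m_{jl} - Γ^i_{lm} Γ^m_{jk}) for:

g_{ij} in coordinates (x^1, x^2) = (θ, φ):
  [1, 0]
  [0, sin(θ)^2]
Non-zero Christoffel symbols (Γ^k_{ij} = Γ^k_{ji}):
Γ^θ_{φ φ} = -sin(2*θ)/2
Γ^φ_{θ φ} = 1/tan(θ)
R^φ_{θ φ θ} = ∂_φ Γ^φ_{θ θ} - ∂_θ Γ^φ_{θ φ} + Γ^φ_{φ m} Γ^m_{θ θ} - Γ^φ_{θ m} Γ^m_{θ φ}
  = (0) - (-1/sin(θ)^2) + (0) - (1/tan(θ)^2) = 1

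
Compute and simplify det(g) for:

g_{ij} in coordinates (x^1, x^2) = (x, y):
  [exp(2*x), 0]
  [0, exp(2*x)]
For a 2×2 metric: det(g) = g_{11}·g_{22} - g_{12}·g_{21}
= (exp(2*x))·(exp(2*x)) - (0)·(0)
= exp(4*x) - 0
det(g) = exp(4*x)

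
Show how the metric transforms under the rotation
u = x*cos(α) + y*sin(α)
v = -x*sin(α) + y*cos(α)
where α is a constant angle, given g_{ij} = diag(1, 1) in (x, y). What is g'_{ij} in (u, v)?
Invert the transformation: x = u*cos(α) - v*sin(α), y = u*sin(α) + v*cos(α)
g'_{ij} = (∂x^k/∂x'^i)(∂x^l/∂x'^j) g_{kl}; with g_{kl} = δ_{kl} this is Σ_k (∂x^k/∂x'^i)(∂x^k/∂x'^j).
Jacobian: ∂x/∂u = cos(α), ∂x/∂v = -sin(α), ∂y/∂u = sin(α), ∂y/∂v = cos(α)
g'_{uu} = (cos(α))(cos(α)) + (sin(α))(sin(α)) = 1
g'_{uv} = (cos(α))(-sin(α)) + (sin(α))(cos(α)) = 0
g'_{vv} = (-sin(α))(-sin(α)) + (cos(α))(cos(α)) = 1
g'_{ij} = diag(1, 1)
The Euclidean metric is invariant under rotations.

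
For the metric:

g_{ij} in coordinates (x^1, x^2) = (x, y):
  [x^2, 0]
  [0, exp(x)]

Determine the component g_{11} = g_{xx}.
With x^1 = x, x^2 = y, g_{11} = g_{xx} is the row-1, column-1 entry of the matrix.
g_{11} = x^2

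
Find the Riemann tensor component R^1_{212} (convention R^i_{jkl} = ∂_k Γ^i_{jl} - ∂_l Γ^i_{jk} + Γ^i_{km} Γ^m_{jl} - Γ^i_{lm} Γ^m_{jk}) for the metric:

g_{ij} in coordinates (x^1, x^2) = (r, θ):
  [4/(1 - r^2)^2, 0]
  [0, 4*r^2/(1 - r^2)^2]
Non-zero Christoffel symbols (Γ^k_{ij} = Γ^k_{ji}):
Γ^r_{r r} = 2*r/(1 - r^2)
Γ^r_{θ θ} = (r^3 + r)/(r^2 - 1)
Γ^θ_{r θ} = (-r^2 - 1)/(r^3 - r)
R^r_{θ r θ} = ∂_r Γ^r_{θ θ} - ∂_θ Γ^r_{θ r} + Γ^r_{r m} Γ^m_{θ θ} - Γ^r_{θ m} Γ^m_{θ r}
  = ((r^4 - 4*r^2 - 1)/(r^2 - 1)^2) - (0) + (-2*r^2*(r^2 + 1)/(r^2 - 1)^2) - (-(r^2 + 1)^2/(r^2 - 1)^2) = -4*r^2/(r^2 - 1)^2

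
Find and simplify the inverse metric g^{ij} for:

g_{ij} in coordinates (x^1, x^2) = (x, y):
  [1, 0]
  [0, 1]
The metric is diagonal, so g^{ij} is diagonal with entries 1/g_{ii}: diag(1, 1).
g^{ij}:
  [1, 0]
  [0, 1]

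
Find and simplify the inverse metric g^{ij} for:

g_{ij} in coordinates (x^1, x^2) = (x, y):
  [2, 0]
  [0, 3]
The metric is diagonal, so g^{ij} is diagonal with entries 1/g_{ii}: diag(1/2, 1/3).
g^{ij}:
  [1/2, 0]
  [0, 1/3]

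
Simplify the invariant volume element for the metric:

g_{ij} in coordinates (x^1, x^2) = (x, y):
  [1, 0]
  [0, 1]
det(g) = 1
√|det(g)| = 1
Volume element: dV = 1 dx dy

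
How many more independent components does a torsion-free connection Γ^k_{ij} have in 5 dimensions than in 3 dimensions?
Independent components in n dimensions: n × n(n+1)/2 = n^2(n+1)/2.
5D: 5 × 15 = 75
3D: 3 × 6 = 18
Difference = 75 - 18 = 57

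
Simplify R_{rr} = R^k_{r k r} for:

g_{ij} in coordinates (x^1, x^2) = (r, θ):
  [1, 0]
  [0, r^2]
Non-zero Christoffel symbols (Γ^k_{ij} = Γ^k_{ji}):
Γ^r_{θ θ} = -r
Γ^θ_{r θ} = 1/r
R^r_{r r r} = 0 (a repeated index in an antisymmetric pair)
R^θ_{r θ r} = ∂_θ Γ^θ_{r r} - ∂_r Γ^θ_{r θ} + Γ^θ_{θ m} Γ^m_{r r} - Γ^θ_{r m} Γ^m_{r θ}
  = (0) - (-1/r^2) + (0) - (1/r^2) = 0
R_{rr} = R^r_{r r r} + R^θ_{r θ r} = (0) + (0) = 0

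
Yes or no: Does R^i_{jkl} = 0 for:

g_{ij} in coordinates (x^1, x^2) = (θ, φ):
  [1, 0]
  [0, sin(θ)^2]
Non-zero Christoffel symbols:
Γ^θ_{φ φ} = -sin(2*θ)/2
Γ^φ_{θ φ} = 1/tan(θ)
Ricci tensor: R_{θθ} = 1, R_{θφ} = 0, R_{φφ} = sin(θ)^2
The Ricci tensor is non-zero, so the Riemann tensor is non-zero: not flat.
No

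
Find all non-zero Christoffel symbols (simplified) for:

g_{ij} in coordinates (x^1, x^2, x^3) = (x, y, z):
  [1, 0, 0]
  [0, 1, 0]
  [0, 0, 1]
Using Γ^k_{ij} = (1/2) g^{km} (∂_i g_{mj} + ∂_j g_{mi} - ∂_m g_{ij}); the metric is diagonal, so only the m = k term contributes.
Every metric component is constant, so all ∂_m g_{ij} = 0 and every Christoffel symbol vanishes.
All Christoffel symbols are zero.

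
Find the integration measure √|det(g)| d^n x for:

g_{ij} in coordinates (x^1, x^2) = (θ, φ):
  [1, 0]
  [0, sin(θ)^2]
det(g) = sin(θ)^2
√|det(g)| = sin(θ) (taking 0 < θ < π so that |sin(θ)| = sin(θ))
Volume element: dV = sin(θ) dθ dφ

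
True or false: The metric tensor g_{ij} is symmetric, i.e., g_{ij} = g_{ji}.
By definition the metric is a symmetric bilinear form, g_{ij} = g_{ji}.
True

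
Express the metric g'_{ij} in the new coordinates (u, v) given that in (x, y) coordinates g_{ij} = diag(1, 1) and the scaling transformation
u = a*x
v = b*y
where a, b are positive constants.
Invert the transformation: x = u/a, y = v/b
g'_{ij} = (∂x^k/∂x'^i)(∂x^l/∂x'^j) g_{kl}; with g_{kl} = δ_{kl} this is Σ_k (∂x^k/∂x'^i)(∂x^k/∂x'^j).
Jacobian: ∂x/∂u = 1/a, ∂x/∂v = 0, ∂y/∂u = 0, ∂y/∂v = 1/b
g'_{uu} = (1/a)(1/a) + (0)(0) = 1/a^2
g'_{uv} = (1/a)(0) + (0)(1/b) = 0
g'_{vv} = (0)(0) + (1/b)(1/b) = 1/b^2
g'_{ij} = diag(1/a^2, 1/b^2)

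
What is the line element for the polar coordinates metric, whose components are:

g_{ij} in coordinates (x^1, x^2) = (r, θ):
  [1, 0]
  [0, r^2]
ds^2 = g_{ij} dx^i dx^j; only the non-zero components contribute.
ds^2 = dr^2 + r^2 dθ^2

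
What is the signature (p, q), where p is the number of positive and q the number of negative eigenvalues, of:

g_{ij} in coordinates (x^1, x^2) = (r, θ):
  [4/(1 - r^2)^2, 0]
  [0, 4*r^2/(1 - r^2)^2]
The metric is diagonal, so its eigenvalues are the diagonal entries: 4/(1 - r^2)^2, 4*r^2/(1 - r^2)^2 (at a generic point, where coordinate-dependent entries are positive).
2 positive, 0 negative.
(2, 0) - Riemannian (positive definite)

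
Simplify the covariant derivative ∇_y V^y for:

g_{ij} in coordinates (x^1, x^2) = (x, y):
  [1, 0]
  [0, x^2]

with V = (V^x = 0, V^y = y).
Non-zero Christoffel symbols:
Γ^x_{y y} = -x
Γ^y_{x y} = 1/x
∇_y V^y = ∂_y V^y + Γ^y_{y j} V^j
  = (1) + (1/x)(0) + (0)(y)
  = 1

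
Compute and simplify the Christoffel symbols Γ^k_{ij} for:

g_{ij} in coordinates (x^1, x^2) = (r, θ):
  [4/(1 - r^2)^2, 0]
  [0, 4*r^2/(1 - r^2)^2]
Using Γ^k_{ij} = (1/2) g^{km} (∂_i g_{mj} + ∂_j g_{mi} - ∂_m g_{ij}); the metric is diagonal, so only the m = k term contributes.
Non-zero symbols (using the symmetry Γ^k_{ij} = Γ^k_{ji}):
Γ^r_{r r} = (1/2) g^{rr} (∂_r g_{rr} + ∂_r g_{rr} - ∂_r g_{rr}) = (1/2)((1 - r^2)^2/4)((16*r/(1 - r^2)^3) + (16*r/(1 - r^2)^3) - (16*r/(1 - r^2)^3)) = 2*r/(1 - r^2)
Γ^r_{θ θ} = (1/2) g^{rr} (∂_θ g_{rθ} + ∂_θ g_{rθ} - ∂_r g_{θθ}) = (1/2)((1 - r^2)^2/4)((0) + (0) - (-8*(r^3 + r)/(r^2 - 1)^3)) = (r^3 + r)/(r^2 - 1)
Γ^θ_{r θ} = (1/2) g^{θθ} (∂_r g_{θθ} + ∂_θ g_{θr} - ∂_θ g_{rθ}) = (1/2)((1 - r^2)^2/(4*r^2))((-8*(r^3 + r)/(r^2 - 1)^3) + (0) - (0)) = (-r^2 - 1)/(r^3 - r)
All other Christoffel symbols are zero.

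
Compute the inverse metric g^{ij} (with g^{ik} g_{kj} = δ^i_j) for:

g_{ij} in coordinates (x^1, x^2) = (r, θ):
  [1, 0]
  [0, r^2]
The metric is diagonal, so g^{ij} is diagonal with entries 1/g_{ii}: diag(1, 1/(r^2)).
g^{ij}:
  [1, 0]
  [0, 1/r^2]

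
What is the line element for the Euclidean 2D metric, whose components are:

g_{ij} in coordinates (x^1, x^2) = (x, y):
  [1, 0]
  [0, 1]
ds^2 = g_{ij} dx^i dx^j; only the non-zero components contribute.
ds^2 = dx^2 + dy^2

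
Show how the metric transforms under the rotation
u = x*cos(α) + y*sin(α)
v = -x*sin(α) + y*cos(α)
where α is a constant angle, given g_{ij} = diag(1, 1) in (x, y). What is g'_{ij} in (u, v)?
Invert the transformation: x = u*cos(α) - v*sin(α), y = u*sin(α) + v*cos(α)
g'_{ij} = (∂x^k/∂x'^i)(∂x^l/∂x'^j) g_{kl}; with g_{kl} = δ_{kl} this is Σ_k (∂x^k/∂x'^i)(∂x^k/∂x'^j).
Jacobian: ∂x/∂u = cos(α), ∂x/∂v = -sin(α), ∂y/∂u = sin(α), ∂y/∂v = cos(α)
g'_{uu} = (cos(α))(cos(α)) + (sin(α))(sin(α)) = 1
g'_{uv} = (cos(α))(-sin(α)) + (sin(α))(cos(α)) = 0
g'_{vv} = (-sin(α))(-sin(α)) + (cos(α))(cos(α)) = 1
g'_{ij} = diag(1, 1)
The Euclidean metric is invariant under rotations.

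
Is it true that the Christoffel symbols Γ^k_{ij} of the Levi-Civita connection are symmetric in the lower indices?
The Levi-Civita connection is torsion-free, which is exactly Γ^k_{ij} = Γ^k_{ji}.
Yes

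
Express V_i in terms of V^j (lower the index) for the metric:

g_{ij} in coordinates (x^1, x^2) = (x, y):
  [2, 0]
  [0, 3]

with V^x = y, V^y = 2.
V_i = g_{ij} V^j:
V_x = (2)(y) + (0)(2) = 2*y
V_y = (0)(y) + (3)(2) = 6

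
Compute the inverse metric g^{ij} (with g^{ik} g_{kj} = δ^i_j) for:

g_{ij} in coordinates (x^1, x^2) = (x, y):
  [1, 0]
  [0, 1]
The metric is diagonal, so g^{ij} is diagonal with entries 1/g_{ii}: diag(1, 1).
g^{ij}:
  [1, 0]
  [0, 1]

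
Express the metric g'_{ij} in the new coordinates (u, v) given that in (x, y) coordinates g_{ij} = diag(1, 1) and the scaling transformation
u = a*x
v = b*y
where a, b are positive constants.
Invert the transformation: x = u/a, y = v/b
g'_{ij} = (∂x^k/∂x'^i)(∂x^l/∂x'^j) g_{kl}; with g_{kl} = δ_{kl} this is Σ_k (∂x^k/∂x'^i)(∂x^k/∂x'^j).
Jacobian: ∂x/∂u = 1/a, ∂x/∂v = 0, ∂y/∂u = 0, ∂y/∂v = 1/b
g'_{uu} = (1/a)(1/a) + (0)(0) = 1/a^2
g'_{uv} = (1/a)(0) + (0)(1/b) = 0
g'_{vv} = (0)(0) + (1/b)(1/b) = 1/b^2
g'_{ij} = diag(1/a^2, 1/b^2)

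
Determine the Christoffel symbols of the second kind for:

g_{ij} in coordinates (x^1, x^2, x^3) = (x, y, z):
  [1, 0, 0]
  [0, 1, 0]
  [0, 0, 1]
Using Γ^k_{ij} = (1/2) g^{km} (∂_i g_{mj} + ∂_j g_{mi} - ∂_m g_{ij}); the metric is diagonal, so only the m = k term contributes.
Every metric component is constant, so all ∂_m g_{ij} = 0 and every Christoffel symbol vanishes.
All Christoffel symbols are zero.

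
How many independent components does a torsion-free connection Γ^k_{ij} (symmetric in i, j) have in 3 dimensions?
Γ^k_{ij} has n choices for the upper index and n(n+1)/2 independent symmetric lower index pairs.
Total = 3 × 3×4/2 = 3 × 6 = 18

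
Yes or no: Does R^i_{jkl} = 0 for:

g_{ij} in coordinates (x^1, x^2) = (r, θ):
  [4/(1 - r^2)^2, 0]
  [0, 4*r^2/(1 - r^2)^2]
Non-zero Christoffel symbols:
Γ^r_{r r} = 2*r/(1 - r^2)
Γ^r_{θ θ} = (r^3 + r)/(r^2 - 1)
Γ^θ_{r θ} = (-r^2 - 1)/(r^3 - r)
Ricci tensor: R_{rr} = -4/(r^2 - 1)^2, R_{rθ} = 0, R_{θθ} = -4*r^2/(r^2 - 1)^2
The Ricci tensor is non-zero, so the Riemann tensor is non-zero: not flat.
No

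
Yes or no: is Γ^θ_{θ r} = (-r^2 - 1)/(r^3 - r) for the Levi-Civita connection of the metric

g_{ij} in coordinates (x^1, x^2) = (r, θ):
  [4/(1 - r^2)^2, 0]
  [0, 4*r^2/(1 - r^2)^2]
Γ^θ_{θ r} = (1/2) g^{θθ} (∂_θ g_{θr} + ∂_r g_{θθ} - ∂_θ g_{θr}) = (1/2)((1 - r^2)^2/(4*r^2))((0) + (-8*(r^3 + r)/(r^2 - 1)^3) - (0)) = (-r^2 - 1)/(r^3 - r)
This equals the proposed value (-r^2 - 1)/(r^3 - r).
Yes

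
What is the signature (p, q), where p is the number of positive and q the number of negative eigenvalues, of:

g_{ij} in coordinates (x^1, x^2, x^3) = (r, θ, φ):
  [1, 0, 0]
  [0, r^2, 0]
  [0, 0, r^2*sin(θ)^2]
The metric is diagonal, so its eigenvalues are the diagonal entries: 1, r^2, r^2*sin(θ)^2 (at a generic point, where coordinate-dependent entries are positive).
3 positive, 0 negative.
(3, 0) - Riemannian (positive definite)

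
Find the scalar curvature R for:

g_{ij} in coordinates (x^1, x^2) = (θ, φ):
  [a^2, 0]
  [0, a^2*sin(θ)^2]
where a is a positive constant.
Non-zero Christoffel symbols (Γ^k_{ij} = Γ^k_{ji}):
Γ^θ_{φ φ} = -sin(2*θ)/2
Γ^φ_{θ φ} = 1/tan(θ)
Ricci tensor (R_{ij} = R^k_{ikj}): R_{θθ} = 1, R_{θφ} = 0, R_{φφ} = sin(θ)^2
Inverse metric: g^{θθ} = 1/a^2, g^{φφ} = 1/(a^2*sin(θ)^2)
R = g^{ij} R_{ij} = (1/a^2)(1) + (1/(a^2*sin(θ)^2))(sin(θ)^2) = 2/a^2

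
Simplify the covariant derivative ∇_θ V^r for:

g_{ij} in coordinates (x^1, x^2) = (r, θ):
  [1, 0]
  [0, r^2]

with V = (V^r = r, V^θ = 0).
Non-zero Christoffel symbols:
Γ^r_{θ θ} = -r
Γ^θ_{r θ} = 1/r
∇_θ V^r = ∂_θ V^r + Γ^r_{θ j} V^j
  = (0) + (0)(r) + (-r)(0)
  = 0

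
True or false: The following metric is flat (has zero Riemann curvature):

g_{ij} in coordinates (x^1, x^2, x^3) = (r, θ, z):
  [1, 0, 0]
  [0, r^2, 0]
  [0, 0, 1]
Non-zero Christoffel symbols:
Γ^r_{θ θ} = -r
Γ^θ_{r θ} = 1/r
Ricci tensor: R_{rr} = 0, R_{rθ} = 0, R_{rz} = 0, R_{θθ} = 0, R_{θz} = 0, R_{zz} = 0
All R_{ij} vanish; in 3 dimensions the Riemann tensor is fully determined by the Ricci tensor, so R^i_{jkl} = 0: the metric is flat (curvilinear coordinates on flat space).
True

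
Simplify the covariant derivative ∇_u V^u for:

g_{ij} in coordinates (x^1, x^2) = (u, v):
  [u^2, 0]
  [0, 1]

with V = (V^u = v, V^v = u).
Non-zero Christoffel symbols:
Γ^u_{u u} = 1/u
∇_u V^u = ∂_u V^u + Γ^u_{u j} V^j
  = (0) + (1/u)(v) + (0)(u)
  = v/u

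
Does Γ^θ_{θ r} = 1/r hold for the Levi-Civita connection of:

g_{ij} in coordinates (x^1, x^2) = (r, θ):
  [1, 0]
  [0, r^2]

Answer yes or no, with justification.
Γ^θ_{θ r} = (1/2) g^{θθ} (∂_θ g_{θr} + ∂_r g_{θθ} - ∂_θ g_{θr}) = (1/2)(1/r^2)((0) + (2*r) - (0)) = 1/r
This equals the proposed value 1/r.
Yes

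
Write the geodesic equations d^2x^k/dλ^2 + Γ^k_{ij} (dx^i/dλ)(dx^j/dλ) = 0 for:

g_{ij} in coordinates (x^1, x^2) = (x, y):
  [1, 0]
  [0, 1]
Geodesic equation: d^2x^k/dλ^2 + Γ^k_{ij} (dx^i/dλ)(dx^j/dλ) = 0.
All Christoffel symbols vanish, so the geodesics are straight lines:
d^2x/dλ^2 = 0
d^2y/dλ^2 = 0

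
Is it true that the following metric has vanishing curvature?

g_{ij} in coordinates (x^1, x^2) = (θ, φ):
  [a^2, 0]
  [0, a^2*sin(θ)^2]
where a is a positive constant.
Non-zero Christoffel symbols:
Γ^θ_{φ φ} = -sin(2*θ)/2
Γ^φ_{θ φ} = 1/tan(θ)
Ricci tensor: R_{θθ} = 1, R_{θφ} = 0, R_{φφ} = sin(θ)^2
The Ricci tensor is non-zero, so the Riemann tensor is non-zero: not flat.
No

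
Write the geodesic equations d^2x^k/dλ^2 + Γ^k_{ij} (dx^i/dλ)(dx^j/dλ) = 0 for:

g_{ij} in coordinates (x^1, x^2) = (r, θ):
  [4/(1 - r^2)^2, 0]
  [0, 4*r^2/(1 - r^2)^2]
Geodesic equation: d^2x^k/dλ^2 + Γ^k_{ij} (dx^i/dλ)(dx^j/dλ) = 0.
Non-zero Christoffel symbols:
Γ^r_{r r} = 2*r/(1 - r^2)
Γ^r_{θ θ} = (r^3 + r)/(r^2 - 1)
Γ^θ_{r θ} = (-r^2 - 1)/(r^3 - r)
Substituting (the symmetric pair Γ^k_{ij}, Γ^k_{ji} combines into a factor 2):
d^2r/dλ^2 + (2*r/(1 - r^2)) (dr/dλ)^2 + ((r^3 + r)/(r^2 - 1)) (dθ/dλ)^2 = 0
d^2θ/dλ^2 + ((-2*r^2 - 2)/(r^3 - r)) (dr/dλ)(dθ/dλ) = 0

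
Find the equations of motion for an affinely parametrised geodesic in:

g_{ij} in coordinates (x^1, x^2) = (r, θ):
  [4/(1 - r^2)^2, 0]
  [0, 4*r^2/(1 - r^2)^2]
Geodesic equation: d^2x^k/dλ^2 + Γ^k_{ij} (dx^i/dλ)(dx^j/dλ) = 0.
Non-zero Christoffel symbols:
Γ^r_{r r} = 2*r/(1 - r^2)
Γ^r_{θ θ} = (r^3 + r)/(r^2 - 1)
Γ^θ_{r θ} = (-r^2 - 1)/(r^3 - r)
Substituting (the symmetric pair Γ^k_{ij}, Γ^k_{ji} combines into a factor 2):
d^2r/dλ^2 + (2*r/(1 - r^2)) (dr/dλ)^2 + ((r^3 + r)/(r^2 - 1)) (dθ/dλ)^2 = 0
d^2θ/dλ^2 + ((-2*r^2 - 2)/(r^3 - r)) (dr/dλ)(dθ/dλ) = 0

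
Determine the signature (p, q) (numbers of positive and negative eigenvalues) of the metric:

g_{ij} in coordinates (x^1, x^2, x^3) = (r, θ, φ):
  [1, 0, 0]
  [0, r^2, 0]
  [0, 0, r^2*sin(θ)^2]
The metric is diagonal, so its eigenvalues are the diagonal entries: 1, r^2, r^2*sin(θ)^2 (at a generic point, where coordinate-dependent entries are positive).
3 positive, 0 negative.
(3, 0) - Riemannian (positive definite)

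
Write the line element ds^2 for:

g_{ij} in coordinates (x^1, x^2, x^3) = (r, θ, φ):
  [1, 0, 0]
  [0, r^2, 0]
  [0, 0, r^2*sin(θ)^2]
ds^2 = g_{ij} dx^i dx^j; only the non-zero components contribute.
ds^2 = dr^2 + r^2 dθ^2 + r^2*sin(θ)^2 dφ^2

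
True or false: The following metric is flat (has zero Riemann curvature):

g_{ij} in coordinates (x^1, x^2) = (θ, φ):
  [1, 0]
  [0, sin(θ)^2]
Non-zero Christoffel symbols:
Γ^θ_{φ φ} = -sin(2*θ)/2
Γ^φ_{θ φ} = 1/tan(θ)
Ricci tensor: R_{θθ} = 1, R_{θφ} = 0, R_{φφ} = sin(θ)^2
The Ricci tensor is non-zero, so the Riemann tensor is non-zero: not flat.
False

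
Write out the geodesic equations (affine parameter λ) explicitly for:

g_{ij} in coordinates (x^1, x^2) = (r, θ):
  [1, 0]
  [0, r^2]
Geodesic equation: d^2x^k/dλ^2 + Γ^k_{ij} (dx^i/dλ)(dx^j/dλ) = 0.
Non-zero Christoffel symbols:
Γ^r_{θ θ} = -r
Γ^θ_{r θ} = 1/r
Substituting (the symmetric pair Γ^k_{ij}, Γ^k_{ji} combines into a factor 2):
d^2r/dλ^2 - r (dθ/dλ)^2 = 0
d^2θ/dλ^2 + (2/r) (dr/dλ)(dθ/dλ) = 0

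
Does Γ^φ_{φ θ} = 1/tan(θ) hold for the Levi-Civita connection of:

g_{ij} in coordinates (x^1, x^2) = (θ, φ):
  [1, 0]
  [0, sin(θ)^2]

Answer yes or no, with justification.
Γ^φ_{φ θ} = (1/2) g^{φφ} (∂_φ g_{φθ} + ∂_θ g_{φφ} - ∂_φ g_{φθ}) = (1/2)(1/sin(θ)^2)((0) + (sin(2*θ)) - (0)) = 1/tan(θ)
This equals the proposed value 1/tan(θ).
Yes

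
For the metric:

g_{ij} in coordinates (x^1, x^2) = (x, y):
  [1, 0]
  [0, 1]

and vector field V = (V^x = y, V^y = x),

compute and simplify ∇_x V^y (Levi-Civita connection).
All Christoffel symbols are zero.
∇_x V^y = ∂_x V^y + Γ^y_{x j} V^j
  = (1) + (0)(y) + (0)(x)
  = 1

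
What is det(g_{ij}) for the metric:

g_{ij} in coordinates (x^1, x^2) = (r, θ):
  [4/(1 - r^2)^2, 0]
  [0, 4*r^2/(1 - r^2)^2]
For a 2×2 metric: det(g) = g_{11}·g_{22} - g_{12}·g_{21}
= (4/(1 - r^2)^2)·(4*r^2/(1 - r^2)^2) - (0)·(0)
= 16*r^2/(1 - r^2)^4 - 0
det(g) = 16*r^2/(1 - r^2)^4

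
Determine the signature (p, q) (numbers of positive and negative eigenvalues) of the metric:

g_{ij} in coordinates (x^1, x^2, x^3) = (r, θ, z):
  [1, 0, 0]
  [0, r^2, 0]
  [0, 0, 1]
The metric is diagonal, so its eigenvalues are the diagonal entries: 1, r^2, 1 (at a generic point, where coordinate-dependent entries are positive).
3 positive, 0 negative.
(3, 0) - Riemannian (positive definite)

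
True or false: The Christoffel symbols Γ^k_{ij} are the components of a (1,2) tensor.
Under a change of coordinates Γ picks up an inhomogeneous term ∂²x/∂x'∂x'; e.g. Γ = 0 in Cartesian coordinates but Γ^r_{θθ} = -r in polar coordinates on the same flat plane.
False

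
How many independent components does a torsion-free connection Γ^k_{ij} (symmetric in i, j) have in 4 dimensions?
Γ^k_{ij} has n choices for the upper index and n(n+1)/2 independent symmetric lower index pairs.
Total = 4 × 4×5/2 = 4 × 10 = 40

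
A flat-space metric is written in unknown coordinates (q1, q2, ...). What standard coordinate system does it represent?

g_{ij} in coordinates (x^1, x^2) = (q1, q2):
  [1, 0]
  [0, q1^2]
The line element ds^2 = dq1^2 + q1^2 dq2^2 is dr^2 + r^2 dθ^2 with q1 = r, q2 = θ.
polar coordinates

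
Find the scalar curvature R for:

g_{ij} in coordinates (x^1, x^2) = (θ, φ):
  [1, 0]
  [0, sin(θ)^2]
Non-zero Christoffel symbols (Γ^k_{ij} = Γ^k_{ji}):
Γ^θ_{φ φ} = -sin(2*θ)/2
Γ^φ_{θ φ} = 1/tan(θ)
Ricci tensor (R_{ij} = R^k_{ikj}): R_{θθ} = 1, R_{θφ} = 0, R_{φφ} = sin(θ)^2
Inverse metric: g^{θθ} = 1, g^{φφ} = 1/sin(θ)^2
R = g^{ij} R_{ij} = (1)(1) + (1/sin(θ)^2)(sin(θ)^2) = 2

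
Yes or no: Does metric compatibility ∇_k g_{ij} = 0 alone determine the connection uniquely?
One also needs vanishing torsion; metric compatibility plus torsion-freeness singles out the Levi-Civita connection.
No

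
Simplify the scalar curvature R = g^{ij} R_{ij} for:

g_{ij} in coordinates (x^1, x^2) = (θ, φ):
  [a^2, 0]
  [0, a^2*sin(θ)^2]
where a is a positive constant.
Non-zero Christoffel symbols (Γ^k_{ij} = Γ^k_{ji}):
Γ^θ_{φ φ} = -sin(2*θ)/2
Γ^φ_{θ φ} = 1/tan(θ)
Ricci tensor (R_{ij} = R^k_{ikj}): R_{θθ} = 1, R_{θφ} = 0, R_{φφ} = sin(θ)^2
Inverse metric: g^{θθ} = 1/a^2, g^{φφ} = 1/(a^2*sin(θ)^2)
R = g^{ij} R_{ij} = (1/a^2)(1) + (1/(a^2*sin(θ)^2))(sin(θ)^2) = 2/a^2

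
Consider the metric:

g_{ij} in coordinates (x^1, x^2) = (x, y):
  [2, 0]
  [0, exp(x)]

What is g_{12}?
With x^1 = x, x^2 = y, g_{12} = g_{xy} is the row-1, column-2 entry of the matrix.
g_{12} = 0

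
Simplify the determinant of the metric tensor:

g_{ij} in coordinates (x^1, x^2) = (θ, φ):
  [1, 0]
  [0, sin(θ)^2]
For a 2×2 metric: det(g) = g_{11}·g_{22} - g_{12}·g_{21}
= (1)·(sin(θ)^2) - (0)·(0)
= sin(θ)^2 - 0
det(g) = sin(θ)^2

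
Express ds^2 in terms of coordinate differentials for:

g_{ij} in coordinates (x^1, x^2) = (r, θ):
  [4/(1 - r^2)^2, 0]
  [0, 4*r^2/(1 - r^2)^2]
ds^2 = g_{ij} dx^i dx^j; only the non-zero components contribute.
ds^2 = (4/(1 - r^2)^2) dr^2 + (4*r^2/(1 - r^2)^2) dθ^2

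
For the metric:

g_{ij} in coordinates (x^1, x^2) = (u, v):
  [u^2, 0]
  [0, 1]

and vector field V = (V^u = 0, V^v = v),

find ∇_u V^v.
Non-zero Christoffel symbols:
Γ^u_{u u} = 1/u
∇_u V^v = ∂_u V^v + Γ^v_{u j} V^j
  = (0) + (0)(0) + (0)(v)
  = 0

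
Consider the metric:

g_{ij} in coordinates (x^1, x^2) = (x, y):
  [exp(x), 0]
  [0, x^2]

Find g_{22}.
With x^1 = x, x^2 = y, g_{22} = g_{yy} is the row-2, column-2 entry of the matrix.
g_{22} = x^2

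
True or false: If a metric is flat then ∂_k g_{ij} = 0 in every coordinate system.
Flatness means R^i_{jkl} = 0; the components can still vary, e.g. the flat plane in polar coordinates has g_{θθ} = r^2.
False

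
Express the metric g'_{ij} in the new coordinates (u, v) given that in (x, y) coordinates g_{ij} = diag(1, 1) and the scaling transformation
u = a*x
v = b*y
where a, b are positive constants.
Invert the transformation: x = u/a, y = v/b
g'_{ij} = (∂x^k/∂x'^i)(∂x^l/∂x'^j) g_{kl}; with g_{kl} = δ_{kl} this is Σ_k (∂x^k/∂x'^i)(∂x^k/∂x'^j).
Jacobian: ∂x/∂u = 1/a, ∂x/∂v = 0, ∂y/∂u = 0, ∂y/∂v = 1/b
g'_{uu} = (1/a)(1/a) + (0)(0) = 1/a^2
g'_{uv} = (1/a)(0) + (0)(1/b) = 0
g'_{vv} = (0)(0) + (1/b)(1/b) = 1/b^2
g'_{ij} = diag(1/a^2, 1/b^2)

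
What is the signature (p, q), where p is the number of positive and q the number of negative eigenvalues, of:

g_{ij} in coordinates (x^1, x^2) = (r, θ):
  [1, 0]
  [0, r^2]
The metric is diagonal, so its eigenvalues are the diagonal entries: 1, r^2 (at a generic point, where coordinate-dependent entries are positive).
2 positive, 0 negative.
(2, 0) - Riemannian (positive definite)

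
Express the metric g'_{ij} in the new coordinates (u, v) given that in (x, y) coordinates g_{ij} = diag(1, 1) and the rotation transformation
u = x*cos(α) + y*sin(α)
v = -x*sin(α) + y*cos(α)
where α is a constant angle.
Invert the transformation: x = u*cos(α) - v*sin(α), y = u*sin(α) + v*cos(α)
g'_{ij} = (∂x^k/∂x'^i)(∂x^l/∂x'^j) g_{kl}; with g_{kl} = δ_{kl} this is Σ_k (∂x^k/∂x'^i)(∂x^k/∂x'^j).
Jacobian: ∂x/∂u = cos(α), ∂x/∂v = -sin(α), ∂y/∂u = sin(α), ∂y/∂v = cos(α)
g'_{uu} = (cos(α))(cos(α)) + (sin(α))(sin(α)) = 1
g'_{uv} = (cos(α))(-sin(α)) + (sin(α))(cos(α)) = 0
g'_{vv} = (-sin(α))(-sin(α)) + (cos(α))(cos(α)) = 1
g'_{ij} = diag(1, 1)
The Euclidean metric is invariant under rotations.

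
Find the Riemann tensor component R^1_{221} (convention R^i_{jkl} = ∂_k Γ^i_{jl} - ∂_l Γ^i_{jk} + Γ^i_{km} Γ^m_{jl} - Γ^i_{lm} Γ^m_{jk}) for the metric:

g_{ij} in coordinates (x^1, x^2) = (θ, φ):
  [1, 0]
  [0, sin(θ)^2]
Non-zero Christoffel symbols (Γ^k_{ij} = Γ^k_{ji}):
Γ^θ_{φ φ} = -sin(2*θ)/2
Γ^φ_{θ φ} = 1/tan(θ)
R^θ_{φ φ θ} = ∂_φ Γ^θ_{φ θ} - ∂_θ Γ^θ_{φ φ} + Γ^θ_{φ m} Γ^m_{φ θ} - Γ^θ_{θ m} Γ^m_{φ φ}
  = (0) - (-cos(2*θ)) + (-cos(θ)^2) - (0) = -sin(θ)^2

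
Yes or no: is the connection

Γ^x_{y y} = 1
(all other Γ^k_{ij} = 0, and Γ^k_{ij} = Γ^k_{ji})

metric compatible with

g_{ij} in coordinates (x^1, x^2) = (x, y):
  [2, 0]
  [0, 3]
Using ∇_k g_{ij} = ∂_k g_{ij} - Γ^m_{ki} g_{mj} - Γ^m_{kj} g_{im}:
∇_y g_{xy} = (0) - (0) - (2) = -2 ≠ 0
So the connection is not metric compatible (it is not the Levi-Civita connection).
No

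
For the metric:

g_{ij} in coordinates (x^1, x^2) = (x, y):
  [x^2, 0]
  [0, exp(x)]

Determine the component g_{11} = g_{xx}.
With x^1 = x, x^2 = y, g_{11} = g_{xx} is the row-1, column-1 entry of the matrix.
g_{11} = x^2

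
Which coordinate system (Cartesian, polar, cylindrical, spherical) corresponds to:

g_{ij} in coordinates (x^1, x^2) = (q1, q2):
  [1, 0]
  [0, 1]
All components are constant and the metric is the identity, i.e. orthonormal rectilinear coordinates.
Cartesian (2D) coordinates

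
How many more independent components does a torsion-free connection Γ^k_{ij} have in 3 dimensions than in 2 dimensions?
Independent components in n dimensions: n × n(n+1)/2 = n^2(n+1)/2.
3D: 3 × 6 = 18
2D: 2 × 3 = 6
Difference = 18 - 6 = 12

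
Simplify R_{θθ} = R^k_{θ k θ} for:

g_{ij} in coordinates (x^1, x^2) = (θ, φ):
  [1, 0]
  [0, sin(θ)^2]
Non-zero Christoffel symbols (Γ^k_{ij} = Γ^k_{ji}):
Γ^θ_{φ φ} = -sin(2*θ)/2
Γ^φ_{θ φ} = 1/tan(θ)
R^θ_{θ θ θ} = 0 (a repeated index in an antisymmetric pair)
R^φ_{θ φ θ} = ∂_φ Γ^φ_{θ θ} - ∂_θ Γ^φ_{θ φ} + Γ^φ_{φ m} Γ^m_{θ θ} - Γ^φ_{θ m} Γ^m_{θ φ}
  = (0) - (-1/sin(θ)^2) + (0) - (1/tan(θ)^2) = 1
R_{θθ} = R^θ_{θ θ θ} + R^φ_{θ φ θ} = (0) + (1) = 1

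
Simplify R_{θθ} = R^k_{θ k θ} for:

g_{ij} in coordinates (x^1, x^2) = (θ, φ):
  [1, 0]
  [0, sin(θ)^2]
Non-zero Christoffel symbols (Γ^k_{ij} = Γ^k_{ji}):
Γ^θ_{φ φ} = -sin(2*θ)/2
Γ^φ_{θ φ} = 1/tan(θ)
R^θ_{θ θ θ} = 0 (a repeated index in an antisymmetric pair)
R^φ_{θ φ θ} = ∂_φ Γ^φ_{θ θ} - ∂_θ Γ^φ_{θ φ} + Γ^φ_{φ m} Γ^m_{θ θ} - Γ^φ_{θ m} Γ^m_{θ φ}
  = (0) - (-1/sin(θ)^2) + (0) - (1/tan(θ)^2) = 1
R_{θθ} = R^θ_{θ θ θ} + R^φ_{θ φ θ} = (0) + (1) = 1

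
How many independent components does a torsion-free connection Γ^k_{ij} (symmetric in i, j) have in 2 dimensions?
Γ^k_{ij} has n choices for the upper index and n(n+1)/2 independent symmetric lower index pairs.
Total = 2 × 2×3/2 = 2 × 3 = 6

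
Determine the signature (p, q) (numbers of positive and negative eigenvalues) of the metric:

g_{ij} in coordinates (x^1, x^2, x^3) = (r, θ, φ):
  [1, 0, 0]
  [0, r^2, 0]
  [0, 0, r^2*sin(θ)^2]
The metric is diagonal, so its eigenvalues are the diagonal entries: 1, r^2, r^2*sin(θ)^2 (at a generic point, where coordinate-dependent entries are positive).
3 positive, 0 negative.
(3, 0) - Riemannian (positive definite)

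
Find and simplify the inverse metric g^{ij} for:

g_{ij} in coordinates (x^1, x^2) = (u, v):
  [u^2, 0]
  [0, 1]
The metric is diagonal, so g^{ij} is diagonal with entries 1/g_{ii}: diag(1/(u^2), 1).
g^{ij}:
  [1/u^2, 0]
  [0, 1]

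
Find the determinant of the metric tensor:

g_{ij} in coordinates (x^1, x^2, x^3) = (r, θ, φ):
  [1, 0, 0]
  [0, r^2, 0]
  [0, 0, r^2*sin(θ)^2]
Diagonal metric: det(g) = g_{11}·g_{22}·g_{33}
= (1)·(r^2)·(r^2*sin(θ)^2)
det(g) = r^4*sin(θ)^2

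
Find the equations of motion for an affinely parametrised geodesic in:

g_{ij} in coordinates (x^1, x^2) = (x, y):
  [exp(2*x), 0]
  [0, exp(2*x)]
Geodesic equation: d^2x^k/dλ^2 + Γ^k_{ij} (dx^i/dλ)(dx^j/dλ) = 0.
Non-zero Christoffel symbols:
Γ^x_{x x} = 1
Γ^x_{y y} = -1
Γ^y_{x y} = 1
Substituting (the symmetric pair Γ^k_{ij}, Γ^k_{ji} combines into a factor 2):
d^2x/dλ^2 + (dx/dλ)^2 - (dy/dλ)^2 = 0
d^2y/dλ^2 + 2 (dx/dλ)(dy/dλ) = 0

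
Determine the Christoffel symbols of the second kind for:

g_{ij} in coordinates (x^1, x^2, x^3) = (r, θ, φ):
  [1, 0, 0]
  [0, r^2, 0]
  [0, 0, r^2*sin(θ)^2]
Using Γ^k_{ij} = (1/2) g^{km} (∂_i g_{mj} + ∂_j g_{mi} - ∂_m g_{ij}); the metric is diagonal, so only the m = k term contributes.
Non-zero symbols (using the symmetry Γ^k_{ij} = Γ^k_{ji}):
Γ^r_{θ θ} = (1/2) g^{rr} (∂_θ g_{rθ} + ∂_θ g_{rθ} - ∂_r g_{θθ}) = (1/2)(1)((0) + (0) - (2*r)) = -r
Γ^r_{φ φ} = (1/2) g^{rr} (∂_φ g_{rφ} + ∂_φ g_{rφ} - ∂_r g_{φφ}) = (1/2)(1)((0) + (0) - (2*r*sin(θ)^2)) = -r*sin(θ)^2
Γ^θ_{r θ} = (1/2) g^{θθ} (∂_r g_{θθ} + ∂_θ g_{θr} - ∂_θ g_{rθ}) = (1/2)(1/r^2)((2*r) + (0) - (0)) = 1/r
Γ^θ_{φ φ} = (1/2) g^{θθ} (∂_φ g_{θφ} + ∂_φ g_{θφ} - ∂_θ g_{φφ}) = (1/2)(1/r^2)((0) + (0) - (r^2*sin(2*θ))) = -sin(2*θ)/2
Γ^φ_{r φ} = (1/2) g^{φφ} (∂_r g_{φφ} + ∂_φ g_{φr} - ∂_φ g_{rφ}) = (1/2)(1/(r^2*sin(θ)^2))((2*r*sin(θ)^2) + (0) - (0)) = 1/r
Γ^φ_{θ φ} = (1/2) g^{φφ} (∂_θ g_{φφ} + ∂_φ g_{φθ} - ∂_φ g_{θφ}) = (1/2)(1/(r^2*sin(θ)^2))((r^2*sin(2*θ)) + (0) - (0)) = 1/tan(θ)
All other Christoffel symbols are zero.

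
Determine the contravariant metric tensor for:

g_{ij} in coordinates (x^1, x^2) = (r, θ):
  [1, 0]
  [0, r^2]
The metric is diagonal, so g^{ij} is diagonal with entries 1/g_{ii}: diag(1, 1/(r^2)).
g^{ij}:
  [1, 0]
  [0, 1/r^2]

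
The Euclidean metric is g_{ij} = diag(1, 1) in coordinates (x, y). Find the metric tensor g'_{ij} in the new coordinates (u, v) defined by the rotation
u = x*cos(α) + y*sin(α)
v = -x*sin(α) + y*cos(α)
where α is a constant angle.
Invert the transformation: x = u*cos(α) - v*sin(α), y = u*sin(α) + v*cos(α)
g'_{ij} = (∂x^k/∂x'^i)(∂x^l/∂x'^j) g_{kl}; with g_{kl} = δ_{kl} this is Σ_k (∂x^k/∂x'^i)(∂x^k/∂x'^j).
Jacobian: ∂x/∂u = cos(α), ∂x/∂v = -sin(α), ∂y/∂u = sin(α), ∂y/∂v = cos(α)
g'_{uu} = (cos(α))(cos(α)) + (sin(α))(sin(α)) = 1
g'_{uv} = (cos(α))(-sin(α)) + (sin(α))(cos(α)) = 0
g'_{vv} = (-sin(α))(-sin(α)) + (cos(α))(cos(α)) = 1
g'_{ij} = diag(1, 1)
The Euclidean metric is invariant under rotations.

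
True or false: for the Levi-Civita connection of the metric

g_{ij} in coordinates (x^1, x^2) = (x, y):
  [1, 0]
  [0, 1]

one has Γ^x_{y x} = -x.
Γ^x_{y x} = (1/2) g^{xx} (∂_y g_{xx} + ∂_x g_{xy} - ∂_x g_{yx}) = (1/2)(1)((0) + (0) - (0)) = 0
This differs from the proposed value -x.
False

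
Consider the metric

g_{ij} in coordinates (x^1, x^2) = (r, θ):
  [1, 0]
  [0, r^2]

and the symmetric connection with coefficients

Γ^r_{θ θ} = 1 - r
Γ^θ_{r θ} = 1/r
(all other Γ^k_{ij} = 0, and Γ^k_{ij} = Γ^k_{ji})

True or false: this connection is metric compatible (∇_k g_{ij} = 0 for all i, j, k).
Using ∇_k g_{ij} = ∂_k g_{ij} - Γ^m_{ki} g_{mj} - Γ^m_{kj} g_{im}:
∇_θ g_{rθ} = (0) - (r) - (1 - r) = -1 ≠ 0
So the connection is not metric compatible (it is not the Levi-Civita connection).
False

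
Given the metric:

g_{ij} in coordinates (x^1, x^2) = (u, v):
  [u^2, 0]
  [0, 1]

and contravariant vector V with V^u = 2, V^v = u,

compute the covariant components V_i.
V_i = g_{ij} V^j:
V_u = (u^2)(2) + (0)(u) = 2*u^2
V_v = (0)(2) + (1)(u) = u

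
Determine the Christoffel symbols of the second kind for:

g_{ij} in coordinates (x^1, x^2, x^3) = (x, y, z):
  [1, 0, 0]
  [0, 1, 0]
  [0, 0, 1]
Using Γ^k_{ij} = (1/2) g^{km} (∂_i g_{mj} + ∂_j g_{mi} - ∂_m g_{ij}); the metric is diagonal, so only the m = k term contributes.
Every metric component is constant, so all ∂_m g_{ij} = 0 and every Christoffel symbol vanishes.
All Christoffel symbols are zero.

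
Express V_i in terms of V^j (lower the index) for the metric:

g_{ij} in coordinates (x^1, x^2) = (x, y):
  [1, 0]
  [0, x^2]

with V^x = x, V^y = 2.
V_i = g_{ij} V^j:
V_x = (1)(x) + (0)(2) = x
V_y = (0)(x) + (x^2)(2) = 2*x^2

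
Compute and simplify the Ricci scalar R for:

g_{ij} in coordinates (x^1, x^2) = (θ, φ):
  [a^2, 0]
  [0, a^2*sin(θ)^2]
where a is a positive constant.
Non-zero Christoffel symbols (Γ^k_{ij} = Γ^k_{ji}):
Γ^θ_{φ φ} = -sin(2*θ)/2
Γ^φ_{θ φ} = 1/tan(θ)
Ricci tensor (R_{ij} = R^k_{ikj}): R_{θθ} = 1, R_{θφ} = 0, R_{φφ} = sin(θ)^2
Inverse metric: g^{θθ} = 1/a^2, g^{φφ} = 1/(a^2*sin(θ)^2)
R = g^{ij} R_{ij} = (1/a^2)(1) + (1/(a^2*sin(θ)^2))(sin(θ)^2) = 2/a^2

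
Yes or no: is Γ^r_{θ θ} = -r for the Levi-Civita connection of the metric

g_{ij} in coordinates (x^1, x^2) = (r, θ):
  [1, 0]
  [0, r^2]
Γ^r_{θ θ} = (1/2) g^{rr} (∂_θ g_{rθ} + ∂_θ g_{rθ} - ∂_r g_{θθ}) = (1/2)(1)((0) + (0) - (2*r)) = -r
This equals the proposed value -r.
Yes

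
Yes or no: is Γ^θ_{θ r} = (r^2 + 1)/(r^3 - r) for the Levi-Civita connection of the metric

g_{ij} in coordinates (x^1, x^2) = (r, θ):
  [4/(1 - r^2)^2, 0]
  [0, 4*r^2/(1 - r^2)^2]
Γ^θ_{θ r} = (1/2) g^{θθ} (∂_θ g_{θr} + ∂_r g_{θθ} - ∂_θ g_{θr}) = (1/2)((1 - r^2)^2/(4*r^2))((0) + (-8*(r^3 + r)/(r^2 - 1)^3) - (0)) = (-r^2 - 1)/(r^3 - r)
This differs from the proposed value (r^2 + 1)/(r^3 - r).
No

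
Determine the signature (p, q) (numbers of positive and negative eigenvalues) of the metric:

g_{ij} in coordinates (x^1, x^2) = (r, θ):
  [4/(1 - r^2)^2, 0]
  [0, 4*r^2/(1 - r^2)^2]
The metric is diagonal, so its eigenvalues are the diagonal entries: 4/(1 - r^2)^2, 4*r^2/(1 - r^2)^2 (at a generic point, where coordinate-dependent entries are positive).
2 positive, 0 negative.
(2, 0) - Riemannian (positive definite)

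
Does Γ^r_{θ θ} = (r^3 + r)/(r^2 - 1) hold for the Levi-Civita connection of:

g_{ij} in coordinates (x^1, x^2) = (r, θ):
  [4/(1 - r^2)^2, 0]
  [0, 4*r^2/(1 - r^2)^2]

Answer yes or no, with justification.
Γ^r_{θ θ} = (1/2) g^{rr} (∂_θ g_{rθ} + ∂_θ g_{rθ} - ∂_r g_{θθ}) = (1/2)((1 - r^2)^2/4)((0) + (0) - (-8*(r^3 + r)/(r^2 - 1)^3)) = (r^3 + r)/(r^2 - 1)
This equals the proposed value (r^3 + r)/(r^2 - 1).
Yes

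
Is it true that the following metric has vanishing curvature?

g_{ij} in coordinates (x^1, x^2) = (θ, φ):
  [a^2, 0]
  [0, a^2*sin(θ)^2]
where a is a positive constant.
Non-zero Christoffel symbols:
Γ^θ_{φ φ} = -sin(2*θ)/2
Γ^φ_{θ φ} = 1/tan(θ)
Ricci tensor: R_{θθ} = 1, R_{θφ} = 0, R_{φφ} = sin(θ)^2
The Ricci tensor is non-zero, so the Riemann tensor is non-zero: not flat.
No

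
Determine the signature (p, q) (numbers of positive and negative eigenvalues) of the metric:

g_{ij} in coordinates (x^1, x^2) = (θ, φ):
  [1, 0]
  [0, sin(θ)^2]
The metric is diagonal, so its eigenvalues are the diagonal entries: 1, sin(θ)^2 (at a generic point, where coordinate-dependent entries are positive).
2 positive, 0 negative.
(2, 0) - Riemannian (positive definite)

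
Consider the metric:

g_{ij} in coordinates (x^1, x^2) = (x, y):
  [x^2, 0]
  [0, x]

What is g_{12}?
With x^1 = x, x^2 = y, g_{12} = g_{xy} is the row-1, column-2 entry of the matrix.
g_{12} = 0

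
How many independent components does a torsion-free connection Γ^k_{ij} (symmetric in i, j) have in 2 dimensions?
Γ^k_{ij} has n choices for the upper index and n(n+1)/2 independent symmetric lower index pairs.
Total = 2 × 2×3/2 = 2 × 3 = 6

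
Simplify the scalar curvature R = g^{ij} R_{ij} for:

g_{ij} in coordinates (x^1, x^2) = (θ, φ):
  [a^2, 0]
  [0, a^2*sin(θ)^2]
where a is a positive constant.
Non-zero Christoffel symbols (Γ^k_{ij} = Γ^k_{ji}):
Γ^θ_{φ φ} = -sin(2*θ)/2
Γ^φ_{θ φ} = 1/tan(θ)
Ricci tensor (R_{ij} = R^k_{ikj}): R_{θθ} = 1, R_{θφ} = 0, R_{φφ} = sin(θ)^2
Inverse metric: g^{θθ} = 1/a^2, g^{φφ} = 1/(a^2*sin(θ)^2)
R = g^{ij} R_{ij} = (1/a^2)(1) + (1/(a^2*sin(θ)^2))(sin(θ)^2) = 2/a^2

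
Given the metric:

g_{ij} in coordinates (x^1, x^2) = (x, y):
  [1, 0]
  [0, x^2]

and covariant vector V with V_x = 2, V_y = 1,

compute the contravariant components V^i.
Inverse metric (diagonal): g^{xx} = 1, g^{yy} = 1/x^2
V^i = g^{ij} V_j:
V^x = (1)(2) + (0)(1) = 2
V^y = (0)(2) + (1/x^2)(1) = 1/x^2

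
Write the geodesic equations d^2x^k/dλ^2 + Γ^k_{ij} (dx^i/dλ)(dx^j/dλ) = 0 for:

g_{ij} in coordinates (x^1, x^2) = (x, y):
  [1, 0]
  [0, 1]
Geodesic equation: d^2x^k/dλ^2 + Γ^k_{ij} (dx^i/dλ)(dx^j/dλ) = 0.
All Christoffel symbols vanish, so the geodesics are straight lines:
d^2x/dλ^2 = 0
d^2y/dλ^2 = 0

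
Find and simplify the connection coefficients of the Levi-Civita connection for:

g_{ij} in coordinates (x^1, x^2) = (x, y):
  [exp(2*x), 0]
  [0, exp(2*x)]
Using Γ^k_{ij} = (1/2) g^{km} (∂_i g_{mj} + ∂_j g_{mi} - ∂_m g_{ij}); the metric is diagonal, so only the m = k term contributes.
Non-zero symbols (using the symmetry Γ^k_{ij} = Γ^k_{ji}):
Γ^x_{x x} = (1/2) g^{xx} (∂_x g_{xx} + ∂_x g_{xx} - ∂_x g_{xx}) = (1/2)(exp(-2*x))((2*exp(2*x)) + (2*exp(2*x)) - (2*exp(2*x))) = 1
Γ^x_{y y} = (1/2) g^{xx} (∂_y g_{xy} + ∂_y g_{xy} - ∂_x g_{yy}) = (1/2)(exp(-2*x))((0) + (0) - (2*exp(2*x))) = -1
Γ^y_{x y} = (1/2) g^{yy} (∂_x g_{yy} + ∂_y g_{yx} - ∂_y g_{xy}) = (1/2)(exp(-2*x))((2*exp(2*x)) + (0) - (0)) = 1
All other Christoffel symbols are zero.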